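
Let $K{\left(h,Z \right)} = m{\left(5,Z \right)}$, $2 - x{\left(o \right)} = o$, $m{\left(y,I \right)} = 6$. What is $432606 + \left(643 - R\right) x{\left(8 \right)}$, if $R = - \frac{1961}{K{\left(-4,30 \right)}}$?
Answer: $426787$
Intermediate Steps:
$x{\left(o \right)} = 2 - o$
$K{\left(h,Z \right)} = 6$
$R = - \frac{1961}{6} \approx -326.83$
$432606 + \left(643 - R\right) x{\left(8 \right)} = 432606 + \left(643 - - \frac{1961}{6}\right) \left(2 - 8\right) = 432606 + \left(643 + \frac{1961}{6}\right) \left(2 - 8\right) = 432606 + \frac{5819}{6} \left(-6\right) = 432606 - 5819 = 426787$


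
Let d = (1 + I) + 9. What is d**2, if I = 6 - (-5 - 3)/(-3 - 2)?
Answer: 5184/25 ≈ 207.36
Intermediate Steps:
I = 22/5 (I = 6 - (-8)/(-5) = 6 - (-8)*(-1)/5 = 6 - 1*8/5 = 6 - 8/5 = 22/5 ≈ 4.4000)
d = 72/5 (d = (1 + 22/5) + 9 = 27/5 + 9 = 72/5 ≈ 14.400)
d**2 = (72/5)**2 = 5184/25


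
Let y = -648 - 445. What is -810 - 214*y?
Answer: 233092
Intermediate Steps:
y = -1093
-810 - 214*y = -810 - 214*(-1093) = -810 + 233902 = 233092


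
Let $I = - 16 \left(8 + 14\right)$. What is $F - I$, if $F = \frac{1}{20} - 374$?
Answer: $- \frac{439}{20} \approx -21.95$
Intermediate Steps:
$I = -352$ ($I = \left(-16\right) 22 = -352$)
$F = - \frac{7479}{20}$ ($F = \frac{1}{20} - 374 = - \frac{7479}{20} \approx -373.95$)
$F - I = - \frac{7479}{20} - -352 = - \frac{7479}{20} + 352 = - \frac{439}{20}$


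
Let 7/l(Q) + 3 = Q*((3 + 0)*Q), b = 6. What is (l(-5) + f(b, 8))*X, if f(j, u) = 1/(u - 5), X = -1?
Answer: -31/72 ≈ -0.43056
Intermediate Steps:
l(Q) = 7/(-3 + 3*Q²) (l(Q) = 7/(-3 + Q*((3 + 0)*Q)) = 7/(-3 + Q*(3*Q)) = 7/(-3 + 3*Q²))
f(j, u) = 1/(-5 + u)
(l(-5) + f(b, 8))*X = (7/(3*(-1 + (-5)²)) + 1/(-5 + 8))*(-1) = (7/(3*(-1 + 25)) + 1/3)*(-1) = ((7/3)/24 + ⅓)*(-1) = ((7/3)*(1/24) + ⅓)*(-1) = (7/72 + ⅓)*(-1) = (31/72)*(-1) = -31/72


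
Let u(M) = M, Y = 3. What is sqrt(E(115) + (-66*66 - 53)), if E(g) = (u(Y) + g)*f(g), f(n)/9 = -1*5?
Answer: I*sqrt(9719) ≈ 98.585*I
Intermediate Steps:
f(n) = -45 (f(n) = 9*(-1*5) = 9*(-5) = -45)
E(g) = -135 - 45*g (E(g) = (3 + g)*(-45) = -135 - 45*g)
sqrt(E(115) + (-66*66 - 53)) = sqrt((-135 - 45*115) + (-66*66 - 53)) = sqrt((-135 - 5175) + (-4356 - 53)) = sqrt(-5310 - 4409) = sqrt(-9719) = I*sqrt(9719)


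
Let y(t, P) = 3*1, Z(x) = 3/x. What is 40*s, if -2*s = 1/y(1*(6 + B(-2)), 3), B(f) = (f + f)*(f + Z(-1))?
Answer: -20/3 ≈ -6.6667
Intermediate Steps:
Z(x) = 3/x
B(f) = 2*f*(-3 + f) (B(f) = (f + f)*(f + 3/(-1)) = (2*f)*(f + 3*(-1)) = (2*f)*(f - 3) = (2*f)*(-3 + f) = 2*f*(-3 + f))
y(t, P) = 3
s = -1/6 (s = -1/2/3 = -1/2*1/3 = -1/6 ≈ -0.16667)
40*s = 40*(-1/6) = -20/3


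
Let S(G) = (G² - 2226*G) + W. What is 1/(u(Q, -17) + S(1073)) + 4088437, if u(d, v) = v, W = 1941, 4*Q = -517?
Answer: 5050221362064/1235245 ≈ 4.0884e+6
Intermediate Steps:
Q = -517/4 (Q = (¼)*(-517) = -517/4 ≈ -129.25)
S(G) = 1941 + G² - 2226*G (S(G) = (G² - 2226*G) + 1941 = 1941 + G² - 2226*G)
1/(u(Q, -17) + S(1073)) + 4088437 = 1/(-17 + (1941 + 1073² - 2226*1073)) + 4088437 = 1/(-17 + (1941 + 1151329 - 2388498)) + 4088437 = 1/(-17 - 1235228) + 4088437 = 1/(-1235245) + 4088437 = -1/1235245 + 4088437 = 5050221362064/1235245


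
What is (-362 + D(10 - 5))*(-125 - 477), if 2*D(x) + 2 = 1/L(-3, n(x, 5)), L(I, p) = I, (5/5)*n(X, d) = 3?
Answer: 655879/3 ≈ 2.1863e+5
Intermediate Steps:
n(X, d) = 3
D(x) = -7/6 (D(x) = -1 + (½)/(-3) = -1 + (½)*(-⅓) = -1 - ⅙ = -7/6)
(-362 + D(10 - 5))*(-125 - 477) = (-362 - 7/6)*(-125 - 477) = -2179/6*(-602) = 655879/3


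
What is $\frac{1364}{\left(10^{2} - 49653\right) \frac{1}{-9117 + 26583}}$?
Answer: $- \frac{23823624}{49553} \approx -480.77$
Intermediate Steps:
$\frac{1364}{\left(10^{2} - 49653\right) \frac{1}{-9117 + 26583}} = \frac{1364}{\left(100 - 49653\right) \frac{1}{17466}} = \frac{1364}{\left(-49553\right) \frac{1}{17466}} = \frac{1364}{- \frac{49553}{17466}} = 1364 \left(- \frac{17466}{49553}\right) = - \frac{23823624}{49553}$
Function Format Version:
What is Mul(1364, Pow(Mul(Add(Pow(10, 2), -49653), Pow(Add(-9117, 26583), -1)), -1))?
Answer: Rational(-23823624, 49553) ≈ -480.77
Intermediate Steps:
Mul(1364, Pow(Mul(Add(Pow(10, 2), -49653), Pow(Add(-9117, 26583), -1)), -1)) = Mul(1364, Pow(Mul(Add(100, -49653), Pow(17466, -1)), -1)) = Mul(1364, Pow(Mul(-49553, Rational(1, 17466)), -1)) = Mul(1364, Pow(Rational(-49553, 17466), -1)) = Mul(1364, Rational(-17466, 49553)) = Rational(-23823624, 49553)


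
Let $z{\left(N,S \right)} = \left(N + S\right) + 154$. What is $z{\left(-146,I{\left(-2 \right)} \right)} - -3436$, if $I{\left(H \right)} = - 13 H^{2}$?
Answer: $3392$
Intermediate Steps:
$z{\left(N,S \right)} = 154 + N + S$
$z{\left(-146,I{\left(-2 \right)} \right)} - -3436 = \left(154 - 146 - 13 \left(-2\right)^{2}\right) - -3436 = \left(154 - 146 - 52\right) + 3436 = -44 + 3436 = 3392$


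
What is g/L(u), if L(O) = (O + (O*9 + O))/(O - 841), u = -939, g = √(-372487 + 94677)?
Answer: 1780*I*√277810/10329 ≈ 90.831*I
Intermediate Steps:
g = I*√277810 (g = √(-277810) = I*√277810 ≈ 527.08*I)
L(O) = 11*O/(-841 + O) (L(O) = (O + (9*O + O))/(-841 + O) = (O + 10*O)/(-841 + O) = (11*O)/(-841 + O) = 11*O/(-841 + O))
g/L(u) = (I*√277810)/((11*(-939)/(-841 - 939))) = (I*√277810)/((11*(-939)/(-1780))) = (I*√277810)/((11*(-939)*(-1/1780))) = (I*√277810)/(10329/1780) = (I*√277810)*(1780/10329) = 1780*I*√277810/10329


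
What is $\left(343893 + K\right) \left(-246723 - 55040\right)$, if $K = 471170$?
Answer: $-245955856069$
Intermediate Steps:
$\left(343893 + K\right) \left(-246723 - 55040\right) = \left(343893 + 471170\right) \left(-246723 - 55040\right) = 815063 \left(-301763\right) = -245955856069$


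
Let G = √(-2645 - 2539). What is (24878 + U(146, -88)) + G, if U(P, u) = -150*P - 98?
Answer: 2880 + 72*I ≈ 2880.0 + 72.0*I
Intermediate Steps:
U(P, u) = -98 - 150*P
G = 72*I (G = √(-5184) = 72*I ≈ 72.0*I)
(24878 + U(146, -88)) + G = (24878 + (-98 - 150*146)) + 72*I = (24878 + (-98 - 21900)) + 72*I = (24878 - 21998) + 72*I = 2880 + 72*I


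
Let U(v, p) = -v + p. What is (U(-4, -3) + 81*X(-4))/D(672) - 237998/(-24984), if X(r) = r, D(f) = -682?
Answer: 42596117/4259772 ≈ 9.9996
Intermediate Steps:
U(v, p) = p - v
(U(-4, -3) + 81*X(-4))/D(672) - 237998/(-24984) = ((-3 - 1*(-4)) + 81*(-4))/(-682) - 237998/(-24984) = ((-3 + 4) - 324)*(-1/682) - 237998*(-1/24984) = (1 - 324)*(-1/682) + 118999/12492 = -323*(-1/682) + 118999/12492 = 323/682 + 118999/12492 = 42596117/4259772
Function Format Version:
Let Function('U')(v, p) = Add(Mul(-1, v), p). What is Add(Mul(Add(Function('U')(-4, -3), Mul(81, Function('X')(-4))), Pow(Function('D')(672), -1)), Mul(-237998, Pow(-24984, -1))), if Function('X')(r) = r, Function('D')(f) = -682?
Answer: Rational(42596117, 4259772) ≈ 9.9996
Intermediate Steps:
Function('U')(v, p) = Add(p, Mul(-1, v))
Add(Mul(Add(Function('U')(-4, -3), Mul(81, Function('X')(-4))), Pow(Function('D')(672), -1)), Mul(-237998, Pow(-24984, -1))) = Add(Mul(Add(Add(-3, Mul(-1, -4)), Mul(81, -4)), Pow(-682, -1)), Mul(-237998, Pow(-24984, -1))) = Add(Mul(Add(Add(-3, 4), -324), Rational(-1, 682)), Mul(-237998, Rational(-1, 24984))) = Add(Mul(Add(1, -324), Rational(-1, 682)), Rational(118999, 12492)) = Add(Mul(-323, Rational(-1, 682)), Rational(118999, 12492)) = Add(Rational(323, 682), Rational(118999, 12492)) = Rational(42596117, 4259772)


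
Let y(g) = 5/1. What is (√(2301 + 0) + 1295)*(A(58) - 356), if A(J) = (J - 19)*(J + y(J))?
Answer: 2720795 + 2101*√2301 ≈ 2.8216e+6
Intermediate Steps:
y(g) = 5 (y(g) = 5*1 = 5)
A(J) = (-19 + J)*(5 + J) (A(J) = (J - 19)*(J + 5) = (-19 + J)*(5 + J))
(√(2301 + 0) + 1295)*(A(58) - 356) = (√(2301 + 0) + 1295)*((-95 + 58² - 14*58) - 356) = (√2301 + 1295)*((-95 + 3364 - 812) - 356) = (1295 + √2301)*(2457 - 356) = (1295 + √2301)*2101 = 2720795 + 2101*√2301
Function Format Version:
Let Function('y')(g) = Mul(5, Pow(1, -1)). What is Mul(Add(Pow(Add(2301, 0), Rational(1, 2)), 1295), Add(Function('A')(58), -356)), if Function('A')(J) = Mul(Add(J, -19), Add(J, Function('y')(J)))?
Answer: Add(2720795, Mul(2101, Pow(2301, Rational(1, 2)))) ≈ 2.8216e+6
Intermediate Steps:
Function('y')(g) = 5 (Function('y')(g) = Mul(5, 1) = 5)
Function('A')(J) = Mul(Add(-19, J), Add(5, J)) (Function('A')(J) = Mul(Add(J, -19), Add(J, 5)) = Mul(Add(-19, J), Add(5, J)))
Mul(Add(Pow(Add(2301, 0), Rational(1, 2)), 1295), Add(Function('A')(58), -356)) = Mul(Add(Pow(Add(2301, 0), Rational(1, 2)), 1295), Add(Add(-95, Pow(58, 2), Mul(-14, 58)), -356)) = Mul(Add(Pow(2301, Rational(1, 2)), 1295), Add(Add(-95, 3364, -812), -356)) = Mul(Add(1295, Pow(2301, Rational(1, 2))), Add(2457, -356)) = Mul(Add(1295, Pow(2301, Rational(1, 2))), 2101) = Add(2720795, Mul(2101, Pow(2301, Rational(1, 2))))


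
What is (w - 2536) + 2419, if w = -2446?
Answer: -2563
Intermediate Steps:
(w - 2536) + 2419 = (-2446 - 2536) + 2419 = -4982 + 2419 = -2563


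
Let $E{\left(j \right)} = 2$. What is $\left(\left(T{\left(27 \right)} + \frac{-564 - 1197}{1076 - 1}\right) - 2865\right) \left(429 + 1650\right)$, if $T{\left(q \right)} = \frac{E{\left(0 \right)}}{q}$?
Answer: $- \frac{6406555694}{1075} \approx -5.9596 \cdot 10^{6}$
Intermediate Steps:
$T{\left(q \right)} = \frac{2}{q}$
$\left(\left(T{\left(27 \right)} + \frac{-564 - 1197}{1076 - 1}\right) - 2865\right) \left(429 + 1650\right) = \left(\left(\frac{2}{27} + \frac{-564 - 1197}{1076 - 1}\right) - 2865\right) \left(429 + 1650\right) = \left(\left(2 \cdot \frac{1}{27} - \frac{1761}{1075}\right) - 2865\right) 2079 = \left(\left(\frac{2}{27} - \frac{1761}{1075}\right) - 2865\right) 2079 = \left(- \frac{45397}{29025} - 2865\right) 2079 = \left(- \frac{83202022}{29025}\right) 2079 = - \frac{6406555694}{1075}$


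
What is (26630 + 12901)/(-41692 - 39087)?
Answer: -39531/80779 ≈ -0.48937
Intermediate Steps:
(26630 + 12901)/(-41692 - 39087) = 39531/(-80779) = 39531*(-1/80779) = -39531/80779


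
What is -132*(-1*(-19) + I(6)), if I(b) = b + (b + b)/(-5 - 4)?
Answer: -3124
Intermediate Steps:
I(b) = 7*b/9 (I(b) = b + (2*b)/(-9) = b + (2*b)*(-1/9) = b - 2*b/9 = 7*b/9)
-132*(-1*(-19) + I(6)) = -132*(-1*(-19) + (7/9)*6) = -132*(19 + 14/3) = -132*71/3 = -3124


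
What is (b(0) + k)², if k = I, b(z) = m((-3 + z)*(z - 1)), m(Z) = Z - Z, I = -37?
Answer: 1369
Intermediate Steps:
m(Z) = 0
b(z) = 0
k = -37
(b(0) + k)² = (0 - 37)² = (-37)² = 1369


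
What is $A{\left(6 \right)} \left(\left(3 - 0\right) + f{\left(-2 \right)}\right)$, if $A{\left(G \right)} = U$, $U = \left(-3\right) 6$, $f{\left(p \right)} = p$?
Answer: $-18$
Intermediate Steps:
$U = -18$
$A{\left(G \right)} = -18$
$A{\left(6 \right)} \left(\left(3 - 0\right) + f{\left(-2 \right)}\right) = - 18 \left(\left(3 - 0\right) - 2\right) = - 18 \left(\left(3 + 0\right) - 2\right) = - 18 \left(3 - 2\right) = \left(-18\right) 1 = -18$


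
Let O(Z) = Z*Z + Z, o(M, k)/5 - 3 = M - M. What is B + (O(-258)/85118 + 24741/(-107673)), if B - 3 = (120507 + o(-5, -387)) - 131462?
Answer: -16705265289403/1527485069 ≈ -10936.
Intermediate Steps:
o(M, k) = 15 (o(M, k) = 15 + 5*(M - M) = 15 + 5*0 = 15 + 0 = 15)
O(Z) = Z + Z² (O(Z) = Z² + Z = Z + Z²)
B = -10937 (B = 3 + ((120507 + 15) - 131462) = 3 + (120522 - 131462) = 3 - 10940 = -10937)
B + (O(-258)/85118 + 24741/(-107673)) = -10937 + (-258*(1 - 258)/85118 + 24741/(-107673)) = -10937 + (-258*(-257)*(1/85118) + 24741*(-1/107673)) = -10937 + (66306*(1/85118) - 8247/35891) = -10937 + (33153/42559 - 8247/35891) = -10937 + 838910250/1527485069 = -16705265289403/1527485069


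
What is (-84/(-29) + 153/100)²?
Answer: 164788569/8410000 ≈ 19.594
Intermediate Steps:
(-84/(-29) + 153/100)² = (-84*(-1/29) + 153*(1/100))² = (84/29 + 153/100)² = (12837/2900)² = 164788569/8410000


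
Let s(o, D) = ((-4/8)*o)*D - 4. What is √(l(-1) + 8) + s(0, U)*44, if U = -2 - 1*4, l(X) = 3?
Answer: -176 + √11 ≈ -172.68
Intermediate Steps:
U = -6 (U = -2 - 4 = -6)
s(o, D) = -4 - D*o/2 (s(o, D) = ((-4*⅛)*o)*D - 4 = (-o/2)*D - 4 = -D*o/2 - 4 = -4 - D*o/2)
√(l(-1) + 8) + s(0, U)*44 = √(3 + 8) + (-4 - ½*(-6)*0)*44 = √11 + (-4 + 0)*44 = √11 - 4*44 = √11 - 176 = -176 + √11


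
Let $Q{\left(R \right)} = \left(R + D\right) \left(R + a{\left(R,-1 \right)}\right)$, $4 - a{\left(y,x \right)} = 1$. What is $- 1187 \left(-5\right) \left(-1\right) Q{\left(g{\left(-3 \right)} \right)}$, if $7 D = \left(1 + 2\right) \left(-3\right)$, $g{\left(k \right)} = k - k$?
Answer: $\frac{160245}{7} \approx 22892.0$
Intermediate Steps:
$a{\left(y,x \right)} = 3$ ($a{\left(y,x \right)} = 4 - 1 = 3$)
$g{\left(k \right)} = 0$
$D = - \frac{9}{7}$ ($D = \frac{\left(1 + 2\right) \left(-3\right)}{7} = \frac{3 \left(-3\right)}{7} = \frac{1}{7} \left(-9\right) = - \frac{9}{7} \approx -1.2857$)
$Q{\left(R \right)} = \left(3 + R\right) \left(- \frac{9}{7} + R\right)$ ($Q{\left(R \right)} = \left(R - \frac{9}{7}\right) \left(R + 3\right) = \left(- \frac{9}{7} + R\right) \left(3 + R\right) = \left(3 + R\right) \left(- \frac{9}{7} + R\right)$)
$- 1187 \left(-5\right) \left(-1\right) Q{\left(g{\left(-3 \right)} \right)} = - 1187 \left(-5\right) \left(-1\right) \left(- \frac{27}{7} + 0^{2} + \frac{12}{7} \cdot 0\right) = - 1187 \cdot 5 \left(- \frac{27}{7} + 0 + 0\right) = - 1187 \cdot 5 \left(- \frac{27}{7}\right) = \left(-1187\right) \left(- \frac{135}{7}\right) = \frac{160245}{7}$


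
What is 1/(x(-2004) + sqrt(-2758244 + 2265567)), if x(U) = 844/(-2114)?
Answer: -446054/550443063657 - 1117249*I*sqrt(492677)/550443063657 ≈ -8.1035e-7 - 0.0014247*I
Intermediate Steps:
x(U) = -422/1057 (x(U) = 844*(-1/2114) = -422/1057)
1/(x(-2004) + sqrt(-2758244 + 2265567)) = 1/(-422/1057 + sqrt(-2758244 + 2265567)) = 1/(-422/1057 + sqrt(-492677)) = 1/(-422/1057 + I*sqrt(492677))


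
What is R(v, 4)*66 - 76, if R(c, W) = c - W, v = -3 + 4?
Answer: -274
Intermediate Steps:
v = 1
R(v, 4)*66 - 76 = (1 - 1*4)*66 - 76 = (1 - 4)*66 - 76 = -3*66 - 76 = -198 - 76 = -274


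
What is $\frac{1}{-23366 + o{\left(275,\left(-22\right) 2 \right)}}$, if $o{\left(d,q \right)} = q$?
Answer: $- \frac{1}{23410} \approx -4.2717 \cdot 10^{-5}$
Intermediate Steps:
$\frac{1}{-23366 + o{\left(275,\left(-22\right) 2 \right)}} = \frac{1}{-23366 - 44} = \frac{1}{-23410} = - \frac{1}{23410}$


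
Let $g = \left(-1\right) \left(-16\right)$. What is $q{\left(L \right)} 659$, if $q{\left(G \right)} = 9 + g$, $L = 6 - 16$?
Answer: $16475$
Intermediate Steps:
$L = -10$ ($L = 6 - 16 = -10$)
$g = 16$
$q{\left(G \right)} = 25$ ($q{\left(G \right)} = 9 + 16 = 25$)
$q{\left(L \right)} 659 = 25 \cdot 659 = 16475$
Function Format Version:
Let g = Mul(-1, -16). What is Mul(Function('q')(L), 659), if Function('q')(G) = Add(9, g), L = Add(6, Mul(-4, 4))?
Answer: 16475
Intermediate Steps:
L = -10 (L = Add(6, -16) = -10)
g = 16
Function('q')(G) = 25 (Function('q')(G) = Add(9, 16) = 25)
Mul(Function('q')(L), 659) = Mul(25, 659) = 16475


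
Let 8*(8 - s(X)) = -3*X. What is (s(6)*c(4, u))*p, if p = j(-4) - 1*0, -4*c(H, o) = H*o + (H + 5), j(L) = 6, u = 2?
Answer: -2091/8 ≈ -261.38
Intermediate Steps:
s(X) = 8 + 3*X/8 (s(X) = 8 - (-3)*X/8 = 8 + 3*X/8)
c(H, o) = -5/4 - H/4 - H*o/4 (c(H, o) = -(H*o + (H + 5))/4 = -(H*o + (5 + H))/4 = -(5 + H + H*o)/4 = -5/4 - H/4 - H*o/4)
p = 6 (p = 6 - 1*0 = 6 + 0 = 6)
(s(6)*c(4, u))*p = ((8 + (3/8)*6)*(-5/4 - ¼*4 - ¼*4*2))*6 = ((8 + 9/4)*(-5/4 - 1 - 2))*6 = ((41/4)*(-17/4))*6 = -697/16*6 = -2091/8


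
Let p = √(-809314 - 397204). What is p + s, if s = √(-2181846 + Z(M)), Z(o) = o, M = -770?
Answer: I*(√1206518 + 2*√545654) ≈ 2575.8*I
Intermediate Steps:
p = I*√1206518 (p = √(-1206518) = I*√1206518 ≈ 1098.4*I)
s = 2*I*√545654 (s = √(-2181846 - 770) = √(-2182616) = 2*I*√545654 ≈ 1477.4*I)
p + s = I*√1206518 + 2*I*√545654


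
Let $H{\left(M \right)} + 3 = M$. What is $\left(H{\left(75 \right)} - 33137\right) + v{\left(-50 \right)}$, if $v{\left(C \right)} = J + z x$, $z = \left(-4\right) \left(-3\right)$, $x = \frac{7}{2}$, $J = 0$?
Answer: $-33023$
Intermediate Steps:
$x = \frac{7}{2}$ ($x = 7 \cdot \frac{1}{2} = \frac{7}{2} \approx 3.5$)
$H{\left(M \right)} = -3 + M$
$z = 12$
$v{\left(C \right)} = 42$ ($v{\left(C \right)} = 0 + 12 \cdot \frac{7}{2} = 0 + 42 = 42$)
$\left(H{\left(75 \right)} - 33137\right) + v{\left(-50 \right)} = \left(\left(-3 + 75\right) - 33137\right) + 42 = \left(72 - 33137\right) + 42 = -33065 + 42 = -33023$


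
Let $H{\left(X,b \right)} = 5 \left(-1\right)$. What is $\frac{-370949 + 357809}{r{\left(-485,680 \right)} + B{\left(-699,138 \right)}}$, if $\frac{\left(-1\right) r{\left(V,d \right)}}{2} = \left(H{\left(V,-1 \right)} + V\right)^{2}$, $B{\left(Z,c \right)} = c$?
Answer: $\frac{6570}{240031} \approx 0.027371$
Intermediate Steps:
$H{\left(X,b \right)} = -5$
$r{\left(V,d \right)} = - 2 \left(-5 + V\right)^{2}$
$\frac{-370949 + 357809}{r{\left(-485,680 \right)} + B{\left(-699,138 \right)}} = \frac{-370949 + 357809}{- 2 \left(-5 - 485\right)^{2} + 138} = - \frac{13140}{- 2 \left(-490\right)^{2} + 138} = - \frac{13140}{\left(-2\right) 240100 + 138} = - \frac{13140}{-480200 + 138} = - \frac{13140}{-480062} = \left(-13140\right) \left(- \frac{1}{480062}\right) = \frac{6570}{240031}$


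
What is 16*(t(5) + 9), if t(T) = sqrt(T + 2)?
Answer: 144 + 16*sqrt(7) ≈ 186.33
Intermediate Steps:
t(T) = sqrt(2 + T)
16*(t(5) + 9) = 16*(sqrt(2 + 5) + 9) = 16*(sqrt(7) + 9) = 16*(9 + sqrt(7)) = 144 + 16*sqrt(7)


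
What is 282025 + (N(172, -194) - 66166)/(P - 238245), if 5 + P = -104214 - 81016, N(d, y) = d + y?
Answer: 29858003297/105870 ≈ 2.8203e+5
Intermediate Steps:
P = -185235 (P = -5 + (-104214 - 81016) = -5 - 185230 = -185235)
282025 + (N(172, -194) - 66166)/(P - 238245) = 282025 + ((172 - 194) - 66166)/(-185235 - 238245) = 282025 + (-22 - 66166)/(-423480) = 282025 - 66188*(-1/423480) = 282025 + 16547/105870 = 29858003297/105870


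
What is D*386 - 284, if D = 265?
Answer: 102006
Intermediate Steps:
D*386 - 284 = 265*386 - 284 = 102290 - 284 = 102006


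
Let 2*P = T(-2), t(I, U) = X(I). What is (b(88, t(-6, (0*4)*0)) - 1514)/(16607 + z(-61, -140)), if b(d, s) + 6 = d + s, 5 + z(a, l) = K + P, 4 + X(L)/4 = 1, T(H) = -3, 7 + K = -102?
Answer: -2888/32983 ≈ -0.087560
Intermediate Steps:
K = -109 (K = -7 - 102 = -109)
X(L) = -12 (X(L) = -16 + 4*1 = -16 + 4 = -12)
t(I, U) = -12
P = -3/2 (P = (½)*(-3) = -3/2 ≈ -1.5000)
z(a, l) = -231/2 (z(a, l) = -5 + (-109 - 3/2) = -5 - 221/2 = -231/2)
b(d, s) = -6 + d + s (b(d, s) = -6 + (d + s) = -6 + d + s)
(b(88, t(-6, (0*4)*0)) - 1514)/(16607 + z(-61, -140)) = ((-6 + 88 - 12) - 1514)/(16607 - 231/2) = (70 - 1514)/(32983/2) = -1444*2/32983 = -2888/32983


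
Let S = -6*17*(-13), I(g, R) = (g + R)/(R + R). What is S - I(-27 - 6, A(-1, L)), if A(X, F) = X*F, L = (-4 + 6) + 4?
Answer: 5291/4 ≈ 1322.8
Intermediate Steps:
L = 6 (L = 2 + 4 = 6)
A(X, F) = F*X
I(g, R) = (R + g)/(2*R) (I(g, R) = (R + g)/((2*R)) = (R + g)*(1/(2*R)) = (R + g)/(2*R))
S = 1326 (S = -102*(-13) = 1326)
S - I(-27 - 6, A(-1, L)) = 1326 - (6*(-1) + (-27 - 6))/(2*(6*(-1))) = 1326 - (-6 - 33)/(2*(-6)) = 1326 - (-1)*(-39)/(2*6) = 1326 - 1*13/4 = 1326 - 13/4 = 5291/4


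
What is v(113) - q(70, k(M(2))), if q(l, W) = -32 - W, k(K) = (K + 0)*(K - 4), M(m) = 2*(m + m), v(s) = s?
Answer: 177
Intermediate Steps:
M(m) = 4*m (M(m) = 2*(2*m) = 4*m)
k(K) = K*(-4 + K)
v(113) - q(70, k(M(2))) = 113 - (-32 - 4*2*(-4 + 4*2)) = 113 - (-32 - 8*(-4 + 8)) = 113 - (-32 - 8*4) = 113 - (-32 - 1*32) = 113 - (-32 - 32) = 113 - 1*(-64) = 113 + 64 = 177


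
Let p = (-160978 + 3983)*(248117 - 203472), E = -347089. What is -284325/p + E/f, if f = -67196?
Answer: 5724189190931/1108187226148 ≈ 5.1654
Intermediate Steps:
p = -7009041775 (p = -156995*44645 = -7009041775)
-284325/p + E/f = -284325/(-7009041775) - 347089/(-67196) = -284325*(-1/7009041775) - 347089*(-1/67196) = 669/16491863 + 347089/67196 = 5724189190931/1108187226148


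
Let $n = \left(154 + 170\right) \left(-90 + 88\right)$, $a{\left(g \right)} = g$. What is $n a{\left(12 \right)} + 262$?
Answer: $-7514$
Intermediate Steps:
$n = -648$ ($n = 324 \left(-2\right) = -648$)
$n a{\left(12 \right)} + 262 = \left(-648\right) 12 + 262 = -7776 + 262 = -7514$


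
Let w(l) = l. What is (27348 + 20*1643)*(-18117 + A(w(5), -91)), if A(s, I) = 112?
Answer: -1084045040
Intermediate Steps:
(27348 + 20*1643)*(-18117 + A(w(5), -91)) = (27348 + 20*1643)*(-18117 + 112) = (27348 + 32860)*(-18005) = 60208*(-18005) = -1084045040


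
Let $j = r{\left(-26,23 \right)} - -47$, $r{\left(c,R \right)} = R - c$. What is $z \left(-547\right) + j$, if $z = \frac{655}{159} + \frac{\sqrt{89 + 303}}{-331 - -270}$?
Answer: $- \frac{343021}{159} + \frac{7658 \sqrt{2}}{61} \approx -1979.8$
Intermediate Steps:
$j = 96$ ($j = \left(23 - -26\right) - -47 = \left(23 + 26\right) + 47 = 49 + 47 = 96$)
$z = \frac{655}{159} - \frac{14 \sqrt{2}}{61}$ ($z = 655 \cdot \frac{1}{159} + \frac{\sqrt{392}}{-331 + 270} = \frac{655}{159} + \frac{14 \sqrt{2}}{-61} = \frac{655}{159} + 14 \sqrt{2} \left(- \frac{1}{61}\right) = \frac{655}{159} - \frac{14 \sqrt{2}}{61} \approx 3.7949$)
$z \left(-547\right) + j = \left(\frac{655}{159} - \frac{14 \sqrt{2}}{61}\right) \left(-547\right) + 96 = \left(- \frac{358285}{159} + \frac{7658 \sqrt{2}}{61}\right) + 96 = - \frac{343021}{159} + \frac{7658 \sqrt{2}}{61}$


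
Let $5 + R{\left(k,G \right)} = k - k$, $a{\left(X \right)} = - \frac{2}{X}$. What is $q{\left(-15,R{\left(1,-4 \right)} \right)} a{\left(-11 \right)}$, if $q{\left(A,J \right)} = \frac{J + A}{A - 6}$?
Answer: $\frac{40}{231} \approx 0.17316$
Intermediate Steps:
$R{\left(k,G \right)} = -5$ ($R{\left(k,G \right)} = -5 + \left(k - k\right) = -5 + 0 = -5$)
$q{\left(A,J \right)} = \frac{A + J}{-6 + A}$
$q{\left(-15,R{\left(1,-4 \right)} \right)} a{\left(-11 \right)} = \frac{-15 - 5}{-6 - 15} \left(- \frac{2}{-11}\right) = \frac{1}{-21} \left(-20\right) \left(\left(-2\right) \left(- \frac{1}{11}\right)\right) = \left(- \frac{1}{21}\right) \left(-20\right) \frac{2}{11} = \frac{20}{21} \cdot \frac{2}{11} = \frac{40}{231}$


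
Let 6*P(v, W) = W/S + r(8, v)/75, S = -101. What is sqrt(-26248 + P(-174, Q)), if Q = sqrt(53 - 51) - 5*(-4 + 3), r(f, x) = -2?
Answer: sqrt(-240980379754 - 15150*sqrt(2))/3030 ≈ 162.01*I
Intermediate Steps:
Q = 5 + sqrt(2) (Q = sqrt(2) - 5*(-1) = sqrt(2) + 5 = 5 + sqrt(2) ≈ 6.4142)
P(v, W) = -1/225 - W/606 (P(v, W) = (W/(-101) - 2/75)/6 = (W*(-1/101) - 2*1/75)/6 = (-W/101 - 2/75)/6 = (-2/75 - W/101)/6 = -1/225 - W/606)
sqrt(-26248 + P(-174, Q)) = sqrt(-26248 + (-1/225 - (5 + sqrt(2))/606)) = sqrt(-26248 + (-1/225 + (-5/606 - sqrt(2)/606))) = sqrt(-26248 + (-577/45450 - sqrt(2)/606)) = sqrt(-1192972177/45450 - sqrt(2)/606)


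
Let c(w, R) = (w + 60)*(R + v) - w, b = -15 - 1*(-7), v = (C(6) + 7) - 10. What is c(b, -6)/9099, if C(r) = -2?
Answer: -188/3033 ≈ -0.061985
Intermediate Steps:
v = -5 (v = (-2 + 7) - 10 = 5 - 10 = -5)
b = -8 (b = -15 + 7 = -8)
c(w, R) = -w + (-5 + R)*(60 + w) (c(w, R) = (w + 60)*(R - 5) - w = (60 + w)*(-5 + R) - w = (-5 + R)*(60 + w) - w = -w + (-5 + R)*(60 + w))
c(b, -6)/9099 = (-300 - 6*(-8) + 60*(-6) - 6*(-8))/9099 = (-300 + 48 - 360 + 48)*(1/9099) = -564*1/9099 = -188/3033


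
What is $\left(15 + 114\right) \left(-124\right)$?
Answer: $-15996$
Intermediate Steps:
$\left(15 + 114\right) \left(-124\right) = 129 \left(-124\right) = -15996$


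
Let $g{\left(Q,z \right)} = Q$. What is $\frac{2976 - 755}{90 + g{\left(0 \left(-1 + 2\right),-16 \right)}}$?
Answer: $\frac{2221}{90} \approx 24.678$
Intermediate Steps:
$\frac{2976 - 755}{90 + g{\left(0 \left(-1 + 2\right),-16 \right)}} = \frac{2976 - 755}{90 + 0 \left(-1 + 2\right)} = \frac{2221}{90 + 0 \cdot 1} = \frac{2221}{90 + 0} = \frac{2221}{90}$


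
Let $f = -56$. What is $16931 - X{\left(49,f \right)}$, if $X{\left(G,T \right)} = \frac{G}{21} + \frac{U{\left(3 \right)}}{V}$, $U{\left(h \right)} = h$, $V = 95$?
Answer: $\frac{4824661}{285} \approx 16929.0$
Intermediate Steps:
$X{\left(G,T \right)} = \frac{3}{95} + \frac{G}{21}$ ($X{\left(G,T \right)} = \frac{G}{21} + \frac{3}{95} = \frac{3}{95} + \frac{G}{21}$)
$16931 - X{\left(49,f \right)} = 16931 - \left(\frac{3}{95} + \frac{1}{21} \cdot 49\right) = 16931 - \left(\frac{3}{95} + \frac{7}{3}\right) = 16931 - \frac{674}{285} = \frac{4824661}{285}$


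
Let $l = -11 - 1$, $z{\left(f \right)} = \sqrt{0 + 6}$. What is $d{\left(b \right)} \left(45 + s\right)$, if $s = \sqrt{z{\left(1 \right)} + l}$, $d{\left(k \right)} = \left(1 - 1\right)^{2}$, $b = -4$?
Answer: $0$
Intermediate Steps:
$z{\left(f \right)} = \sqrt{6}$
$l = -12$
$d{\left(k \right)} = 0$ ($d{\left(k \right)} = 0^{2} = 0$)
$s = \sqrt{-12 + \sqrt{6}}$ ($s = \sqrt{\sqrt{6} - 12} = \sqrt{-12 + \sqrt{6}} \approx 3.0904 i$)
$d{\left(b \right)} \left(45 + s\right) = 0 \left(45 + \sqrt{-12 + \sqrt{6}}\right) = 0$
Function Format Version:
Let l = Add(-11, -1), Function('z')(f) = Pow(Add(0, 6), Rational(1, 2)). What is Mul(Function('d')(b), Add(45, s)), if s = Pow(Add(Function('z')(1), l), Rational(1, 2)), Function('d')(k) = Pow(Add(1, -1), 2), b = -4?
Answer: 0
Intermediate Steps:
Function('z')(f) = Pow(6, Rational(1, 2))
l = -12
Function('d')(k) = 0 (Function('d')(k) = Pow(0, 2) = 0)
s = Pow(Add(-12, Pow(6, Rational(1, 2))), Rational(1, 2)) (s = Pow(Add(Pow(6, Rational(1, 2)), -12), Rational(1, 2)) = Pow(Add(-12, Pow(6, Rational(1, 2))), Rational(1, 2)) ≈ Mul(3.0904, I))
Mul(Function('d')(b), Add(45, s)) = Mul(0, Add(45, Pow(Add(-12, Pow(6, Rational(1, 2))), Rational(1, 2)))) = 0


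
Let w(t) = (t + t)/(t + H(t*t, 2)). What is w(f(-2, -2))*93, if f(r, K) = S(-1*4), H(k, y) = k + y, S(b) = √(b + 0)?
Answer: 93 - 93*I ≈ 93.0 - 93.0*I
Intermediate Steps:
S(b) = √b
f(r, K) = 2*I (f(r, K) = √(-1*4) = √(-4) = 2*I)
w(t) = 2*t/(2 + t + t²) (w(t) = (t + t)/(t + (t*t + 2)) = (2*t)/(t + (t² + 2)) = (2*t)/(t + (2 + t²)) = (2*t)/(2 + t + t²) = 2*t/(2 + t + t²))
w(f(-2, -2))*93 = (2*(2*I)/(2 + 2*I + (2*I)²))*93 = (2*(2*I)/(2 + 2*I - 4))*93 = (2*(2*I)/(-2 + 2*I))*93 = (2*(2*I)*((-2 - 2*I)/8))*93 = (I*(-2 - 2*I)/2)*93 = 93*I*(-2 - 2*I)/2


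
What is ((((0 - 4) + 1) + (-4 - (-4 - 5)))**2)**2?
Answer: 16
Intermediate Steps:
((((0 - 4) + 1) + (-4 - (-4 - 5)))**2)**2 = (((-4 + 1) + (-4 - 1*(-9)))**2)**2 = ((-3 + (-4 + 9))**2)**2 = ((-3 + 5)**2)**2 = (2**2)**2 = 4**2 = 16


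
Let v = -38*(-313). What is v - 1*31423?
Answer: -19529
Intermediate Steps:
v = 11894
v - 1*31423 = 11894 - 1*31423 = 11894 - 31423 = -19529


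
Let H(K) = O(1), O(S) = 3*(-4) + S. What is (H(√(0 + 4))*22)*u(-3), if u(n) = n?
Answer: 726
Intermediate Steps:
O(S) = -12 + S
H(K) = -11 (H(K) = -12 + 1 = -11)
(H(√(0 + 4))*22)*u(-3) = -11*22*(-3) = -242*(-3) = 726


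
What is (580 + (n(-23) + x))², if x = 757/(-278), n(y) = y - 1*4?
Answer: 23401962529/77284 ≈ 3.0281e+5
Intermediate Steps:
n(y) = -4 + y (n(y) = y - 4 = -4 + y)
x = -757/278 (x = 757*(-1/278) = -757/278 ≈ -2.7230)
(580 + (n(-23) + x))² = (580 + ((-4 - 23) - 757/278))² = (580 + (-27 - 757/278))² = (580 - 8263/278)² = (152977/278)² = 23401962529/77284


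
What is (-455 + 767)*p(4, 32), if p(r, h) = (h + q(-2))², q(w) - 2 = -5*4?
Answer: 61152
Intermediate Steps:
q(w) = -18 (q(w) = 2 - 5*4 = 2 - 20 = -18)
p(r, h) = (-18 + h)² (p(r, h) = (h - 18)² = (-18 + h)²)
(-455 + 767)*p(4, 32) = (-455 + 767)*(-18 + 32)² = 312*14² = 312*196 = 61152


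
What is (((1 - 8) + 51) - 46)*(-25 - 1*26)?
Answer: 102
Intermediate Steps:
(((1 - 8) + 51) - 46)*(-25 - 1*26) = ((-7 + 51) - 46)*(-25 - 26) = (44 - 46)*(-51) = -2*(-51) = 102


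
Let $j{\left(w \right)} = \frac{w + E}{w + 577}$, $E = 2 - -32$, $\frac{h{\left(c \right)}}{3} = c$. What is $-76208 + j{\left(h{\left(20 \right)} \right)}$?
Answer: $- \frac{48544402}{637} \approx -76208.0$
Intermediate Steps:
$h{\left(c \right)} = 3 c$
$E = 34$ ($E = 2 + 32 = 34$)
$j{\left(w \right)} = \frac{34 + w}{577 + w}$ ($j{\left(w \right)} = \frac{w + 34}{w + 577} = \frac{34 + w}{577 + w}$)
$-76208 + j{\left(h{\left(20 \right)} \right)} = -76208 + \frac{34 + 3 \cdot 20}{577 + 3 \cdot 20} = -76208 + \frac{34 + 60}{577 + 60} = -76208 + \frac{1}{637} \cdot 94 = -76208 + \frac{94}{637} = - \frac{48544402}{637}$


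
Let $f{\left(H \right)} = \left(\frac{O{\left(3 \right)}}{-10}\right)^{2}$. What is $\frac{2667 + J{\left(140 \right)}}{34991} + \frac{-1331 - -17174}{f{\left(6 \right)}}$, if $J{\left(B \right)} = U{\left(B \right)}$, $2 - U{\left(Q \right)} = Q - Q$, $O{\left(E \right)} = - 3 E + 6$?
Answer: $\frac{18478755107}{104973} \approx 1.7603 \cdot 10^{5}$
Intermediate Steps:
$O{\left(E \right)} = 6 - 3 E$
$U{\left(Q \right)} = 2$ ($U{\left(Q \right)} = 2 - \left(Q - Q\right) = 2 - 0 = 2 + 0 = 2$)
$f{\left(H \right)} = \frac{9}{100}$ ($f{\left(H \right)} = \left(\frac{6 - 9}{-10}\right)^{2} = \left(\left(6 - 9\right) \left(- \frac{1}{10}\right)\right)^{2} = \left(\left(-3\right) \left(- \frac{1}{10}\right)\right)^{2} = \left(\frac{3}{10}\right)^{2} = \frac{9}{100}$)
$J{\left(B \right)} = 2$
$\frac{2667 + J{\left(140 \right)}}{34991} + \frac{-1331 - -17174}{f{\left(6 \right)}} = \frac{2667 + 2}{34991} + \frac{-1331 - -17174}{\frac{9}{100}} = 2669 \cdot \frac{1}{34991} + \left(-1331 + 17174\right) \frac{100}{9} = \frac{2669}{34991} + 15843 \cdot \frac{100}{9} = \frac{2669}{34991} + \frac{528100}{3} = \frac{18478755107}{104973}$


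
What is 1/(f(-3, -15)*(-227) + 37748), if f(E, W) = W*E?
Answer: 1/27533 ≈ 3.6320e-5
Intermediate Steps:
f(E, W) = E*W
1/(f(-3, -15)*(-227) + 37748) = 1/(-3*(-15)*(-227) + 37748) = 1/(45*(-227) + 37748) = 1/(-10215 + 37748) = 1/27533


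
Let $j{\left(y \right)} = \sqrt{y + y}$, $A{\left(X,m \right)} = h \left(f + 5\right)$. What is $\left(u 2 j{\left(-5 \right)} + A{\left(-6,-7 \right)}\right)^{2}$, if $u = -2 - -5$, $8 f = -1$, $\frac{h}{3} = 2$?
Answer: $\frac{7929}{16} + 351 i \sqrt{10} \approx 495.56 + 1110.0 i$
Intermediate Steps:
$h = 6$ ($h = 3 \cdot 2 = 6$)
$f = - \frac{1}{8}$ ($f = \frac{1}{8} \left(-1\right) = - \frac{1}{8} \approx -0.125$)
$A{\left(X,m \right)} = \frac{117}{4}$ ($A{\left(X,m \right)} = 6 \left(- \frac{1}{8} + 5\right) = 6 \cdot \frac{39}{8} = \frac{117}{4}$)
$u = 3$ ($u = -2 + 5 = 3$)
$j{\left(y \right)} = \sqrt{2} \sqrt{y}$ ($j{\left(y \right)} = \sqrt{2 y} = \sqrt{2} \sqrt{y}$)
$\left(u 2 j{\left(-5 \right)} + A{\left(-6,-7 \right)}\right)^{2} = \left(3 \cdot 2 \sqrt{2} \sqrt{-5} + \frac{117}{4}\right)^{2} = \left(6 \sqrt{2} i \sqrt{5} + \frac{117}{4}\right)^{2} = \left(6 i \sqrt{10} + \frac{117}{4}\right)^{2} = \left(\frac{117}{4} + 6 i \sqrt{10}\right)^{2}$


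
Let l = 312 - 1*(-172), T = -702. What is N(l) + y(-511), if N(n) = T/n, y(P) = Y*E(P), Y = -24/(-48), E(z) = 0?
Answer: -351/242 ≈ -1.4504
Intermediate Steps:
Y = 1/2 (Y = -24*(-1/48) = 1/2 ≈ 0.50000)
y(P) = 0 (y(P) = (1/2)*0 = 0)
l = 484 (l = 312 + 172 = 484)
N(n) = -702/n
N(l) + y(-511) = -702/484 + 0 = -702*1/484 + 0 = -351/242 + 0 = -351/242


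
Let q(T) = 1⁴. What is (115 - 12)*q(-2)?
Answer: 103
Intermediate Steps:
q(T) = 1
(115 - 12)*q(-2) = (115 - 12)*1 = 103*1 = 103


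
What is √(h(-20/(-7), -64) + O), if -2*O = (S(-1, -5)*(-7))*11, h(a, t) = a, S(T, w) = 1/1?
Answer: √8106/14 ≈ 6.4310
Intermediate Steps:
S(T, w) = 1
O = 77/2 (O = -1*(-7)*11/2 = -(-7)*11/2 = -½*(-77) = 77/2 ≈ 38.500)
√(h(-20/(-7), -64) + O) = √(-20/(-7) + 77/2) = √(-20*(-⅐) + 77/2) = √(20/7 + 77/2) = √(579/14) = √8106/14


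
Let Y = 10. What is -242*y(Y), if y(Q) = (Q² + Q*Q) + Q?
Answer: -50820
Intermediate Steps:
y(Q) = Q + 2*Q² (y(Q) = (Q² + Q²) + Q = 2*Q² + Q = Q + 2*Q²)
-242*y(Y) = -2420*(1 + 2*10) = -2420*(1 + 20) = -2420*21 = -242*210 = -50820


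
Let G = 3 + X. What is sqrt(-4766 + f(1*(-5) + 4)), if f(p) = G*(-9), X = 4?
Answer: I*sqrt(4829) ≈ 69.491*I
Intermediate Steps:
G = 7 (G = 3 + 4 = 7)
f(p) = -63 (f(p) = 7*(-9) = -63)
sqrt(-4766 + f(1*(-5) + 4)) = sqrt(-4766 - 63) = sqrt(-4829) = I*sqrt(4829)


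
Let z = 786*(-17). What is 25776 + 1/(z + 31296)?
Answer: 462266785/17934 ≈ 25776.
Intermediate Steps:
z = -13362
25776 + 1/(z + 31296) = 25776 + 1/(-13362 + 31296) = 25776 + 1/17934 = 462266785/17934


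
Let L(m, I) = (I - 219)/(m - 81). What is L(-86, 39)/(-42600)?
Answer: -3/118570 ≈ -2.5302e-5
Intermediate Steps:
L(m, I) = (-219 + I)/(-81 + m)
L(-86, 39)/(-42600) = ((-219 + 39)/(-81 - 86))/(-42600) = (-180/(-167))*(-1/42600) = -1/167*(-180)*(-1/42600) = (180/167)*(-1/42600) = -3/118570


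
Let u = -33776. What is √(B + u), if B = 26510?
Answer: I*√7266 ≈ 85.241*I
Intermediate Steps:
√(B + u) = √(26510 - 33776) = √(-7266) = I*√7266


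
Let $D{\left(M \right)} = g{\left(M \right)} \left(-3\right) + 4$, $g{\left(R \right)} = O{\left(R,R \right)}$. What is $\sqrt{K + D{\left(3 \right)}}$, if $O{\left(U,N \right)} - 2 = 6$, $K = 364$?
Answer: $2 \sqrt{86} \approx 18.547$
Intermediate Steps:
$O{\left(U,N \right)} = 8$ ($O{\left(U,N \right)} = 2 + 6 = 8$)
$g{\left(R \right)} = 8$
$D{\left(M \right)} = -20$ ($D{\left(M \right)} = 8 \left(-3\right) + 4 = -24 + 4 = -20$)
$\sqrt{K + D{\left(3 \right)}} = \sqrt{364 - 20} = \sqrt{344} = 2 \sqrt{86}$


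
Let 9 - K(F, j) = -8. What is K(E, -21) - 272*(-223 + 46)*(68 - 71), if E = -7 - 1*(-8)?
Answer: -144415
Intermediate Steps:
E = 1 (E = -7 + 8 = 1)
K(F, j) = 17 (K(F, j) = 9 - 1*(-8) = 9 + 8 = 17)
K(E, -21) - 272*(-223 + 46)*(68 - 71) = 17 - 272*(-223 + 46)*(68 - 71) = 17 - (-48144)*(-3) = 17 - 272*531 = 17 - 144432 = -144415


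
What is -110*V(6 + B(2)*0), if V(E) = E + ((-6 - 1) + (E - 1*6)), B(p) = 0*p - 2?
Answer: 110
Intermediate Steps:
B(p) = -2 (B(p) = 0 - 2 = -2)
V(E) = -13 + 2*E (V(E) = E + (-7 + (E - 6)) = E + (-7 + (-6 + E)) = E + (-13 + E) = -13 + 2*E)
-110*V(6 + B(2)*0) = -110*(-13 + 2*(6 - 2*0)) = -110*(-13 + 2*(6 + 0)) = -110*(-13 + 2*6) = -110*(-13 + 12) = -110*(-1) = 110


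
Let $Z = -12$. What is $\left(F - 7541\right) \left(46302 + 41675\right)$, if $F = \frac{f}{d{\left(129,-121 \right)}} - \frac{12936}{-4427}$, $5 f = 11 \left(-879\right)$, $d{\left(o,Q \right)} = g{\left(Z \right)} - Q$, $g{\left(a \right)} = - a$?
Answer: $- \frac{5418644017246}{8155} \approx -6.6446 \cdot 10^{8}$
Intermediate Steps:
$d{\left(o,Q \right)} = 12 - Q$ ($d{\left(o,Q \right)} = \left(-1\right) \left(-12\right) - Q = 12 - Q$)
$f = - \frac{9669}{5}$ ($f = \frac{11 \left(-879\right)}{5} = \frac{1}{5} \left(-9669\right) = - \frac{9669}{5} \approx -1933.8$)
$F = - \frac{94743}{8155}$ ($F = - \frac{9669}{5 \left(12 - -121\right)} - \frac{12936}{-4427} = - \frac{9669}{5 \left(12 + 121\right)} - - \frac{12936}{4427} = - \frac{9669}{5 \cdot 133} + \frac{12936}{4427} = \left(- \frac{9669}{5}\right) \frac{1}{133} + \frac{12936}{4427} = - \frac{9669}{665} + \frac{12936}{4427} = - \frac{94743}{8155} \approx -11.618$)
$\left(F - 7541\right) \left(46302 + 41675\right) = \left(- \frac{94743}{8155} - 7541\right) \left(46302 + 41675\right) = \left(- \frac{61591598}{8155}\right) 87977 = - \frac{5418644017246}{8155}$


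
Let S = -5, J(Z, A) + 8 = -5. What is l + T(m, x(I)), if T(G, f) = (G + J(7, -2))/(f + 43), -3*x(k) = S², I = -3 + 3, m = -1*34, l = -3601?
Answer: -374645/104 ≈ -3602.4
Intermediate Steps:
J(Z, A) = -13 (J(Z, A) = -8 - 5 = -13)
m = -34
I = 0
x(k) = -25/3 (x(k) = -⅓*(-5)² = -⅓*25 = -25/3)
T(G, f) = (-13 + G)/(43 + f) (T(G, f) = (G - 13)/(f + 43) = (-13 + G)/(43 + f))
l + T(m, x(I)) = -3601 + (-13 - 34)/(43 - 25/3) = -3601 - 47/(104/3) = -3601 + (3/104)*(-47) = -3601 - 141/104 = -374645/104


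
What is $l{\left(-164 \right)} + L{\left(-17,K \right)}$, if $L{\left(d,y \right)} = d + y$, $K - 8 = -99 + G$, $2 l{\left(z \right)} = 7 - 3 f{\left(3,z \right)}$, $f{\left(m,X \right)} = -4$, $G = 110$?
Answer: $\frac{23}{2} \approx 11.5$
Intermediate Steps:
$l{\left(z \right)} = \frac{19}{2}$ ($l{\left(z \right)} = \frac{7 - -12}{2} = \frac{7 + 12}{2} = \frac{1}{2} \cdot 19 = \frac{19}{2}$)
$K = 19$ ($K = 8 + \left(-99 + 110\right) = 8 + 11 = 19$)
$l{\left(-164 \right)} + L{\left(-17,K \right)} = \frac{19}{2} + \left(-17 + 19\right) = \frac{19}{2} + 2 = \frac{23}{2}$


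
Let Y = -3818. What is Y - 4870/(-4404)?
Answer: -8404801/2202 ≈ -3816.9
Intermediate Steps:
Y - 4870/(-4404) = -3818 - 4870/(-4404) = -3818 - 4870*(-1/4404) = -3818 + 2435/2202 = -8404801/2202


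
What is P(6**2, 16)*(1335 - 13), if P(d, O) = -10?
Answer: -13220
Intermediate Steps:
P(6**2, 16)*(1335 - 13) = -10*(1335 - 13) = -10*1322 = -13220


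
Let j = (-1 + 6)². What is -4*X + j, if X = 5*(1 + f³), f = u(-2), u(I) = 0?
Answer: 5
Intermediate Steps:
j = 25 (j = 5² = 25)
f = 0
X = 5 (X = 5*(1 + 0³) = 5*(1 + 0) = 5*1 = 5)
-4*X + j = -4*5 + 25 = -20 + 25 = 5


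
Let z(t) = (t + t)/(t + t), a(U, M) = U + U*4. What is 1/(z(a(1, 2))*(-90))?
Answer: -1/90 ≈ -0.011111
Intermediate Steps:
a(U, M) = 5*U (a(U, M) = U + 4*U = 5*U)
z(t) = 1 (z(t) = (2*t)/((2*t)) = (2*t)*(1/(2*t)) = 1)
1/(z(a(1, 2))*(-90)) = 1/(1*(-90)) = 1/(-90) = -1/90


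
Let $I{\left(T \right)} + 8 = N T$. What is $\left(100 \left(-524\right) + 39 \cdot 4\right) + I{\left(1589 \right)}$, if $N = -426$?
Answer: $-729166$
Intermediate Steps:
$I{\left(T \right)} = -8 - 426 T$
$\left(100 \left(-524\right) + 39 \cdot 4\right) + I{\left(1589 \right)} = \left(100 \left(-524\right) + 39 \cdot 4\right) - 676922 = \left(-52400 + 156\right) - 676922 = -52244 - 676922 = -729166$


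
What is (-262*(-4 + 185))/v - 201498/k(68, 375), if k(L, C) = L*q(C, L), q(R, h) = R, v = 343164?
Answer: -1465752514/182305875 ≈ -8.0401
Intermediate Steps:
k(L, C) = C*L (k(L, C) = L*C = C*L)
(-262*(-4 + 185))/v - 201498/k(68, 375) = -262*(-4 + 185)/343164 - 201498/(375*68) = -262*181*(1/343164) - 201498/25500 = -47422*1/343164 - 201498*1/25500 = -23711/171582 - 33583/4250 = -1465752514/182305875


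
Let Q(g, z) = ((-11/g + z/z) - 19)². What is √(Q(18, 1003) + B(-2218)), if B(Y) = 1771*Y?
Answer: I*√1272585047/18 ≈ 1981.9*I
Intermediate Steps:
Q(g, z) = (-18 - 11/g)² (Q(g, z) = ((-11/g + 1) - 19)² = ((1 - 11/g) - 19)² = (-18 - 11/g)²)
√(Q(18, 1003) + B(-2218)) = √((11 + 18*18)²/18² + 1771*(-2218)) = √((11 + 324)²/324 - 3928078) = √((1/324)*335² - 3928078) = √((1/324)*112225 - 3928078) = √(112225/324 - 3928078) = √(-1272585047/324) = I*√1272585047/18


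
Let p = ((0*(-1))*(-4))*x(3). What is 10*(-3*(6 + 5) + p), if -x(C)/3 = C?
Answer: -330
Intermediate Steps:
x(C) = -3*C
p = 0 (p = ((0*(-1))*(-4))*(-3*3) = (0*(-4))*(-9) = 0*(-9) = 0)
10*(-3*(6 + 5) + p) = 10*(-3*(6 + 5) + 0) = 10*(-3*11 + 0) = 10*(-33 + 0) = 10*(-33) = -330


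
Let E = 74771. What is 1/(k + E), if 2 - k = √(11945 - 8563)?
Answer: 74773/5590998147 + √3382/5590998147 ≈ 1.3384e-5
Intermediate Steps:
k = 2 - √3382 (k = 2 - √(11945 - 8563) = 2 - √3382 ≈ -56.155)
1/(k + E) = 1/((2 - √3382) + 74771) = 1/(74773 - √3382)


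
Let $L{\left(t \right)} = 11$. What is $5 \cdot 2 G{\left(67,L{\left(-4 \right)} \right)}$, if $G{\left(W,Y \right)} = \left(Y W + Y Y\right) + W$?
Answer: $9250$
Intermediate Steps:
$G{\left(W,Y \right)} = W + Y^{2} + W Y$ ($G{\left(W,Y \right)} = \left(W Y + Y^{2}\right) + W = \left(Y^{2} + W Y\right) + W = W + Y^{2} + W Y$)
$5 \cdot 2 G{\left(67,L{\left(-4 \right)} \right)} = 5 \cdot 2 \left(67 + 11^{2} + 67 \cdot 11\right) = 10 \left(67 + 121 + 737\right) = 10 \cdot 925 = 9250$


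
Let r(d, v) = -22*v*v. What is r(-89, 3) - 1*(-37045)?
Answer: 36847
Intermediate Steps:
r(d, v) = -22*v²
r(-89, 3) - 1*(-37045) = -22*3² - 1*(-37045) = -22*9 + 37045 = -198 + 37045 = 36847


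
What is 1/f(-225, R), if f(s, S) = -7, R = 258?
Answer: -⅐ ≈ -0.14286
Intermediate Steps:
1/f(-225, R) = 1/(-7) = -⅐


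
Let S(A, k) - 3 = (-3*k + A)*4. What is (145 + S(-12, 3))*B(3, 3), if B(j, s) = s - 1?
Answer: 128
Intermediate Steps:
B(j, s) = -1 + s
S(A, k) = 3 - 12*k + 4*A (S(A, k) = 3 + (-3*k + A)*4 = 3 + (A - 3*k)*4 = 3 + (-12*k + 4*A) = 3 - 12*k + 4*A)
(145 + S(-12, 3))*B(3, 3) = (145 + (3 - 12*3 + 4*(-12)))*(-1 + 3) = (145 + (3 - 36 - 48))*2 = (145 - 81)*2 = 64*2 = 128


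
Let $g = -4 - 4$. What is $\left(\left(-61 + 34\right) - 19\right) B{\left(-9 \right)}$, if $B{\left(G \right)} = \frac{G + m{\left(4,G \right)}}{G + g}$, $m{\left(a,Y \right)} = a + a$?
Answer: $- \frac{46}{17} \approx -2.7059$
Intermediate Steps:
$m{\left(a,Y \right)} = 2 a$
$g = -8$
$B{\left(G \right)} = \frac{8 + G}{-8 + G}$ ($B{\left(G \right)} = \frac{G + 2 \cdot 4}{G - 8} = \frac{G + 8}{-8 + G} = \frac{8 + G}{-8 + G}$)
$\left(\left(-61 + 34\right) - 19\right) B{\left(-9 \right)} = \left(\left(-61 + 34\right) - 19\right) \frac{8 - 9}{-8 - 9} = \left(-27 - 19\right) \frac{1}{-17} \left(-1\right) = - 46 \left(\left(- \frac{1}{17}\right) \left(-1\right)\right) = \left(-46\right) \frac{1}{17} = - \frac{46}{17}$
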